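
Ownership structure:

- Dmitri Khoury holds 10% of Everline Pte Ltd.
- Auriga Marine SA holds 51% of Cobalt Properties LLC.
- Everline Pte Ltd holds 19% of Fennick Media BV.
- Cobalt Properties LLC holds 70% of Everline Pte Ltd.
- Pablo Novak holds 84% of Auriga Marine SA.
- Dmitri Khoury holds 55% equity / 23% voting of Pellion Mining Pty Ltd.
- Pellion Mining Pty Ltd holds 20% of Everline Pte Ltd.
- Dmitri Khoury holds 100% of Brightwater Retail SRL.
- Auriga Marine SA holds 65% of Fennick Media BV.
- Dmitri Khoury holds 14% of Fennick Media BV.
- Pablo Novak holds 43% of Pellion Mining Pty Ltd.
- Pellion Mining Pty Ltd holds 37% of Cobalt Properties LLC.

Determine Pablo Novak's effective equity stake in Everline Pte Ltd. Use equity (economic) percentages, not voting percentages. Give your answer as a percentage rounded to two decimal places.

49.73%

Pablo reaches Everline along 3 paths.
Via Pellion: 43% × 20% = 8.6%.
Via Pellion → Cobalt: 43% × 37% × 70% = 11.137%.
Via Auriga → Cobalt: 84% × 51% × 70% = 29.988%.
Total: 8.6% + 11.137% + 29.988% = 49.725%.
Rounded: 49.73%.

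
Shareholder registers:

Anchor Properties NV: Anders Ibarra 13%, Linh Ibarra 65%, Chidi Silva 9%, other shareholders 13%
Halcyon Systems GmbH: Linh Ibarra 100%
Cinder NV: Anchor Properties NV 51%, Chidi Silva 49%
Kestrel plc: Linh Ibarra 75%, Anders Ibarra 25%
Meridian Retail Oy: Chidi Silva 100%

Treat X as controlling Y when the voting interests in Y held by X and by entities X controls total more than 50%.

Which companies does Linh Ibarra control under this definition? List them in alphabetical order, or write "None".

Linh holds 65% of Anchor, so Linh controls Anchor.
Linh holds 100% of Halcyon, so Linh controls Halcyon.
Anchor holds 51% of Cinder, so Linh controls Cinder.
Linh holds 75% of Kestrel, so Linh controls Kestrel.
No other company's threshold is met.

Anchor Properties NV, Cinder NV, Halcyon Systems GmbH, Kestrel plc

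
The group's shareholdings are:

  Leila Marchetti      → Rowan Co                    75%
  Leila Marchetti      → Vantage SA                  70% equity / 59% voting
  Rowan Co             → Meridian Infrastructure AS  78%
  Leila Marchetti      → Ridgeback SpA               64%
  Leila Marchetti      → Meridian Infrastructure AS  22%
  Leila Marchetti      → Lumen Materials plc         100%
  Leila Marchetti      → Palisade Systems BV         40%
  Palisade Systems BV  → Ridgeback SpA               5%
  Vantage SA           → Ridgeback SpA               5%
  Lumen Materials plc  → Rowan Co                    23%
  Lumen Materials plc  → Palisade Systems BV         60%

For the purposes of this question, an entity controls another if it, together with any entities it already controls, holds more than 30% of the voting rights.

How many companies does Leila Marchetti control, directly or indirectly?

6

Leila holds 100% of Lumen, so Leila controls Lumen.
Leila holds 59% of Vantage, so Leila controls Vantage.
Leila and Lumen together hold 40% + 60% = 100% of Palisade, so Leila controls Palisade.
Lumen and Leila together hold 23% + 75% = 98% of Rowan, so Leila controls Rowan.
Vantage and Leila and Palisade together hold 5% + 64% + 5% = 74% of Ridgeback, so Leila controls Ridgeback.
Rowan and Leila together hold 78% + 22% = 100% of Meridian, so Leila controls Meridian.
Leila controls 6 companies.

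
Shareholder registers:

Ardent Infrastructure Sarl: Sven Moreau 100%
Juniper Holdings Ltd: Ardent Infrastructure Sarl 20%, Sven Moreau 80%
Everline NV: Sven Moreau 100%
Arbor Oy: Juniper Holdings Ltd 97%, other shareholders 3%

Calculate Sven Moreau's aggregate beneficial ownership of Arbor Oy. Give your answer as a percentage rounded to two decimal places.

97.00%

Sven reaches Arbor along 2 paths.
Via Ardent → Juniper: 100% × 20% × 97% = 19.4%.
Via Juniper: 80% × 97% = 77.6%.
Total: 19.4% + 77.6% = 97%.
Rounded: 97.00%.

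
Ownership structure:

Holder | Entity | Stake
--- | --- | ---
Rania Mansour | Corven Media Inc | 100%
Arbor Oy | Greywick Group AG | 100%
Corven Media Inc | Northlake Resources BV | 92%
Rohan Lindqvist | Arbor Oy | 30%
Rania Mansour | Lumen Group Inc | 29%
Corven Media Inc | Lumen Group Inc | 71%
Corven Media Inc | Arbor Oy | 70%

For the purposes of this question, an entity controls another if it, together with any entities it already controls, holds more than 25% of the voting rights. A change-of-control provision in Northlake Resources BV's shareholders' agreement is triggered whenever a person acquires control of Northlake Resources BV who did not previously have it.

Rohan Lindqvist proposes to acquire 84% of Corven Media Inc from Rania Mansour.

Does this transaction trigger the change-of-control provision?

The purchase adds only to Rohan's holdings (Rania's stake shrinks), so Rohan is the only person who could newly come to control Northlake.
Rohan holds 30% of Arbor, so Rohan controls Arbor.
Arbor holds 100% of Greywick, so Rohan controls Greywick.
Neither Rohan nor any entity Rohan controls holds any voting interest in Northlake.
So before the transaction, Rohan does not control Northlake.
After the purchase, Rohan holds 84% of Corven directly, and Rania's stake falls to 16%.
Rohan holds 84% of Corven, so Rohan controls Corven.
Corven holds 92% of Northlake, so Rohan controls Northlake.
Rohan did not control Northlake before and does after, so the clause is triggered.

Yes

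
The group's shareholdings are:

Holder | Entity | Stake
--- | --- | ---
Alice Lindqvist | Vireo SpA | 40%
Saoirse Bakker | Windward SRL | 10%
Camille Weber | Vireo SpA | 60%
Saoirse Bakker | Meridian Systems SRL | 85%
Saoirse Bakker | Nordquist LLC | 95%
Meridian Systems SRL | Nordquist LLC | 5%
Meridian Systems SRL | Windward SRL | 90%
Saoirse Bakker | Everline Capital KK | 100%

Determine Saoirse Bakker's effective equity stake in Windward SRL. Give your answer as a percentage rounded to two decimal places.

Saoirse reaches Windward along 2 paths.
Via Meridian: 85% × 90% = 76.5%.
Direct stake: 10% = 10%.
Total: 76.5% + 10% = 86.5%.
Rounded: 86.50%.

86.50%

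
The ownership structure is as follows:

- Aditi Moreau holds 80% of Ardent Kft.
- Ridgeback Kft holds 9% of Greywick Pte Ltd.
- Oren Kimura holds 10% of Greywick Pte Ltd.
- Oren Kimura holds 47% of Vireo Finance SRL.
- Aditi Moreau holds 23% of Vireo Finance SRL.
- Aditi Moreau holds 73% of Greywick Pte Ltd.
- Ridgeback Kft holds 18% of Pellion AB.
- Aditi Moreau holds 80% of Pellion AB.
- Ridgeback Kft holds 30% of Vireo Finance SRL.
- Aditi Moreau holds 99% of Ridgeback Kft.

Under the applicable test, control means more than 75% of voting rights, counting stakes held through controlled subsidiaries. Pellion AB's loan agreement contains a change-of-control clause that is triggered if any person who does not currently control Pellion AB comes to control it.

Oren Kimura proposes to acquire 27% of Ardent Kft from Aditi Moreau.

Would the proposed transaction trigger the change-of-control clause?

No

The purchase adds only to Oren's holdings (Aditi's stake shrinks), so Oren is the only person who could newly come to control Pellion.
Oren's largest direct stake is 47% in Vireo, which does not meet the threshold, so Oren controls no company.
Neither Oren nor any entity Oren controls holds any voting interest in Pellion.
So before the transaction, Oren does not control Pellion.
After the purchase, Oren holds 27% of Ardent directly, and Aditi's stake falls to 53%.
Oren's side now holds 27% of Ardent, not > 75%, so Oren still does not control Ardent.
After the transaction, neither Oren nor any entity Oren controls holds a voting interest in Pellion, so Oren still does not control it.
No new person acquires control, so the clause is not triggered.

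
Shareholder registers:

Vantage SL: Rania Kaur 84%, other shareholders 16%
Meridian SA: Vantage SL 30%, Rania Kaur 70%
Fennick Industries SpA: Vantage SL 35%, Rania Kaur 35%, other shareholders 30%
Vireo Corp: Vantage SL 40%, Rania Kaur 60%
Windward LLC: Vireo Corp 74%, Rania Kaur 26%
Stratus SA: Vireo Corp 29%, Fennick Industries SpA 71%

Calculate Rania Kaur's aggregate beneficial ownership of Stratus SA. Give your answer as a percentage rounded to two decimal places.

72.87%

Rania reaches Stratus along 4 paths.
Via Vantage → Vireo: 84% × 40% × 29% = 9.744%.
Via Vireo: 60% × 29% = 17.4%.
Via Vantage → Fennick: 84% × 35% × 71% = 20.874%.
Via Fennick: 35% × 71% = 24.85%.
Total: 9.744% + 17.4% + 20.874% + 24.85% = 72.868%.
Rounded: 72.87%.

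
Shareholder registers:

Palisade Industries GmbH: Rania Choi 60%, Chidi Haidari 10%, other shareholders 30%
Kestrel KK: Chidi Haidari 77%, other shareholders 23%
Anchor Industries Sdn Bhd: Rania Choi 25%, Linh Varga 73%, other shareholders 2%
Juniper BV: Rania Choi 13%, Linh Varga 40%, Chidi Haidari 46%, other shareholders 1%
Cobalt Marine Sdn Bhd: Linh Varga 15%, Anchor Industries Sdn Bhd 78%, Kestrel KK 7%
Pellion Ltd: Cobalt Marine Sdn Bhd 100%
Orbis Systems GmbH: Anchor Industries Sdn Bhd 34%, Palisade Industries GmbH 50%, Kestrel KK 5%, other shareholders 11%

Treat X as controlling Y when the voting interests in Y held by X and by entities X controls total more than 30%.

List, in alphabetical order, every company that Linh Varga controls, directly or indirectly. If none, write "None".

Anchor Industries Sdn Bhd, Cobalt Marine Sdn Bhd, Juniper BV, Orbis Systems GmbH, Pellion Ltd

Linh holds 73% of Anchor, so Linh controls Anchor.
Linh holds 40% of Juniper, so Linh controls Juniper.
Linh and Anchor together hold 15% + 78% = 93% of Cobalt, so Linh controls Cobalt.
Cobalt holds 100% of Pellion, so Linh controls Pellion.
Anchor holds 34% of Orbis, so Linh controls Orbis.
No other company's threshold is met.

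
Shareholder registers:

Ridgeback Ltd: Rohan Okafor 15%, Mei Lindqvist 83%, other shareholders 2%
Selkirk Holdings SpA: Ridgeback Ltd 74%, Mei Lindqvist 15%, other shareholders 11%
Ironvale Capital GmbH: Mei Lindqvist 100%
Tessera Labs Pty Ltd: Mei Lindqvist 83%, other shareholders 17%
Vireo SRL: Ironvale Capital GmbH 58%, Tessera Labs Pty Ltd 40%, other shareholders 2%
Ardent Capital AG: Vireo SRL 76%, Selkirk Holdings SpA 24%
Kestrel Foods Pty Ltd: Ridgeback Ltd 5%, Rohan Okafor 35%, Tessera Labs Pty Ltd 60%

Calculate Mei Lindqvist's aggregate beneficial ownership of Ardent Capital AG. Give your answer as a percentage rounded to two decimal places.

Mei reaches Ardent along 4 paths.
Via Ironvale → Vireo: 100% × 58% × 76% = 44.08%.
Via Tessera → Vireo: 83% × 40% × 76% = 25.232%.
Via Ridgeback → Selkirk: 83% × 74% × 24% = 14.7408%.
Via Selkirk: 15% × 24% = 3.6%.
Total: 44.08% + 25.232% + 14.7408% + 3.6% = 87.6528%.
Rounded: 87.65%.

87.65%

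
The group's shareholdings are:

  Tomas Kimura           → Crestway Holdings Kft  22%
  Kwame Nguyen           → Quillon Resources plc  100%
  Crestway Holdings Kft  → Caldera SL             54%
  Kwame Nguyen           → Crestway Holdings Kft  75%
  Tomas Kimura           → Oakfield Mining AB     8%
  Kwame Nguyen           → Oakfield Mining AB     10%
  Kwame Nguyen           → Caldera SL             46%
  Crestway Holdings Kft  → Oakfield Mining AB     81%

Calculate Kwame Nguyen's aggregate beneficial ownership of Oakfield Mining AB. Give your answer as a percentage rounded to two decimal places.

Kwame reaches Oakfield along 2 paths.
Via Crestway: 75% × 81% = 60.75%.
Direct stake: 10% = 10%.
Total: 60.75% + 10% = 70.75%.

70.75%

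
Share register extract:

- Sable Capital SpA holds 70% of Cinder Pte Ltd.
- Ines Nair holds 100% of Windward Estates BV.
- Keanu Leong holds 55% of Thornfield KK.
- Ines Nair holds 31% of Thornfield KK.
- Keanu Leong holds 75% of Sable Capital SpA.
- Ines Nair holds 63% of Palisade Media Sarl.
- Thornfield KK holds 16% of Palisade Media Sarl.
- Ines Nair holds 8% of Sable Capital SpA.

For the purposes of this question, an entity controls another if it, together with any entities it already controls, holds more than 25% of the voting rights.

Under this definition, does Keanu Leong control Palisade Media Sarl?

Keanu holds 75% of Sable, so Keanu controls Sable.
Keanu holds 55% of Thornfield, so Keanu controls Thornfield.
Sable holds 70% of Cinder, so Keanu controls Cinder.
In Palisade, Keanu's side holds only 16%, not > 25%.
So Keanu does not control Palisade.

No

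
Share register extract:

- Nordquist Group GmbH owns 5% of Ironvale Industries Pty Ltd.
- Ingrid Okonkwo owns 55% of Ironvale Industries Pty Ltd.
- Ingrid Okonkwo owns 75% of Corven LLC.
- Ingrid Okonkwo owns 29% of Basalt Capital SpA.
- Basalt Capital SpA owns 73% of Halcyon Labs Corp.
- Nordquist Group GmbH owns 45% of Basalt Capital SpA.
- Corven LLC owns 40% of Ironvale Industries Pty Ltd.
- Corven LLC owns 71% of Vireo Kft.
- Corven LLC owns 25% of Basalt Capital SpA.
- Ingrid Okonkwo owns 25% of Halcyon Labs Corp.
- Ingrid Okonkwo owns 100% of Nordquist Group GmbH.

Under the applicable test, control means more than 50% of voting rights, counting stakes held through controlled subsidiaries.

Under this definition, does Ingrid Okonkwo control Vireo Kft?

Ingrid holds 75% of Corven, so Ingrid controls Corven.
Corven holds 71% of Vireo, so Ingrid controls Vireo.

Yes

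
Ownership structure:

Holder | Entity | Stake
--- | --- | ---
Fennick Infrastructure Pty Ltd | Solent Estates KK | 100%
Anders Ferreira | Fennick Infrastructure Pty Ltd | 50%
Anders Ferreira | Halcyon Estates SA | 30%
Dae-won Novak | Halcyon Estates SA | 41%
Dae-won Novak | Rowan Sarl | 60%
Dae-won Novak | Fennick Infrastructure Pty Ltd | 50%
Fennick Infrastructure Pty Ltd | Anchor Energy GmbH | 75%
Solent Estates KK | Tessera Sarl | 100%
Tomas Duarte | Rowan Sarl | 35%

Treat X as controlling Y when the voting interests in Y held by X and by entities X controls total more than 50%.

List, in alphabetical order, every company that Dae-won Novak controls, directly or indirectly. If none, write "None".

Dae-won holds 60% of Rowan, so Dae-won controls Rowan.
No other company's threshold is met.

Rowan Sarl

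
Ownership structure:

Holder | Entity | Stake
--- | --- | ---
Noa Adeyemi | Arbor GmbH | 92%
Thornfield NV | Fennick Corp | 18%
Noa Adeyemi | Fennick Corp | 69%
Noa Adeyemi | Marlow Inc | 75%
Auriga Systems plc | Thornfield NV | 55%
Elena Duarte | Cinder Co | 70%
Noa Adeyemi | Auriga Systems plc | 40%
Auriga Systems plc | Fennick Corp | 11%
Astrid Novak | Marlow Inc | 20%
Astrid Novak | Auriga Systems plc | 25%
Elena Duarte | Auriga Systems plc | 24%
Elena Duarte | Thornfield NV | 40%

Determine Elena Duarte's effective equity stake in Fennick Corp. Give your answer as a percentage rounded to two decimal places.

12.22%

Elena reaches Fennick along 3 paths.
Via Auriga: 24% × 11% = 2.64%.
Via Thornfield: 40% × 18% = 7.2%.
Via Auriga → Thornfield: 24% × 55% × 18% = 2.376%.
Total: 2.64% + 7.2% + 2.376% = 12.216%.
Rounded: 12.22%.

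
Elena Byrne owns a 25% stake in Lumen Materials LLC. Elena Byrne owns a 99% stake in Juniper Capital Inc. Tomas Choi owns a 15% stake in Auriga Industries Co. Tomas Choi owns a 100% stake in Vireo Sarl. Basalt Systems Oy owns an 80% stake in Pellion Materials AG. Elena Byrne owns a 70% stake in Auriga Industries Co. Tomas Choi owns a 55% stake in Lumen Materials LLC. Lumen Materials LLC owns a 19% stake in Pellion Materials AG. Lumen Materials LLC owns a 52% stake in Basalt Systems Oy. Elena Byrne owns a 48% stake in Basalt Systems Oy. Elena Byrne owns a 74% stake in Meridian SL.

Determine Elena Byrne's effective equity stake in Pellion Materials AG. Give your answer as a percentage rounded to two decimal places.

Elena reaches Pellion along 3 paths.
Via Lumen: 25% × 19% = 4.75%.
Via Basalt: 48% × 80% = 38.4%.
Via Lumen → Basalt: 25% × 52% × 80% = 10.4%.
Total: 4.75% + 38.4% + 10.4% = 53.55%.

53.55%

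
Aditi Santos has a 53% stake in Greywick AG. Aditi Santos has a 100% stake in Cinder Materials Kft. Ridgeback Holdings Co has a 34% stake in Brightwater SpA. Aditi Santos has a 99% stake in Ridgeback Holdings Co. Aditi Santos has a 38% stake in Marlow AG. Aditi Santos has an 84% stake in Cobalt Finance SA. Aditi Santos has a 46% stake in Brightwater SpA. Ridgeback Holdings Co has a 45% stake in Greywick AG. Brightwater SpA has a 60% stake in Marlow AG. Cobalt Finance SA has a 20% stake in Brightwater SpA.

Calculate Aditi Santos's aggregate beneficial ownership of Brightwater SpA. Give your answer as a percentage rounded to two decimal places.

Aditi reaches Brightwater along 3 paths.
Via Cobalt: 84% × 20% = 16.8%.
Via Ridgeback: 99% × 34% = 33.66%.
Direct stake: 46% = 46%.
Total: 16.8% + 33.66% + 46% = 96.46%.

96.46%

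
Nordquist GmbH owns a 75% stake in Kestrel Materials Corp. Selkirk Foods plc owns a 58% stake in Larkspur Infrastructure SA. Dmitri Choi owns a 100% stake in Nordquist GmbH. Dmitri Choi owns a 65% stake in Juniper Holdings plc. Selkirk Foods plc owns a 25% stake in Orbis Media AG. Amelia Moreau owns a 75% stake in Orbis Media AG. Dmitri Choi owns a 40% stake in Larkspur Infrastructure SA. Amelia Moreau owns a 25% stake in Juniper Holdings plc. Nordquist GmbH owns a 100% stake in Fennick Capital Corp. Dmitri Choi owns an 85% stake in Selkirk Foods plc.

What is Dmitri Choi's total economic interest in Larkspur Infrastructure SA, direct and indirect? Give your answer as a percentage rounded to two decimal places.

Dmitri reaches Larkspur along 2 paths.
Direct stake: 40% = 40%.
Via Selkirk: 85% × 58% = 49.3%.
Total: 40% + 49.3% = 89.3%.
Rounded: 89.30%.

89.30%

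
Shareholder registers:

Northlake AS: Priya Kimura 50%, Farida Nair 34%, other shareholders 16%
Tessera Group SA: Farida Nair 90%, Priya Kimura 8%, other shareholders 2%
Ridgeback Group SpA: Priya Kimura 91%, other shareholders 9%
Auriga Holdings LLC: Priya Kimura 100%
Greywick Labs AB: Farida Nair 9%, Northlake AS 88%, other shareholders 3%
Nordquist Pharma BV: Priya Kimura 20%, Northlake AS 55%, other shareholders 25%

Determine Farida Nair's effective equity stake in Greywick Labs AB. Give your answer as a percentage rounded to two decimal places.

38.92%

Farida reaches Greywick along 2 paths.
Direct stake: 9% = 9%.
Via Northlake: 34% × 88% = 29.92%.
Total: 9% + 29.92% = 38.92%.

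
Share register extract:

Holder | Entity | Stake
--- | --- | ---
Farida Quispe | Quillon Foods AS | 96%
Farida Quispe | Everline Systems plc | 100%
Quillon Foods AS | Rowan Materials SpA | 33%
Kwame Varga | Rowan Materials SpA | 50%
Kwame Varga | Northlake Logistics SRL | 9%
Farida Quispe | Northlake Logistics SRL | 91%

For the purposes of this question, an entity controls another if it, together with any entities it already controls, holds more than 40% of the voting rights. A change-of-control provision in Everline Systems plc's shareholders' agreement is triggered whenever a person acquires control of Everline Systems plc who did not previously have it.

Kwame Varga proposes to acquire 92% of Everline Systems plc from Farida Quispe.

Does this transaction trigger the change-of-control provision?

The purchase adds only to Kwame's holdings (Farida's stake shrinks), so Kwame is the only person who could newly come to control Everline.
Kwame holds 50% of Rowan, so Kwame controls Rowan.
Neither Kwame nor any entity Kwame controls holds any voting interest in Everline.
So before the transaction, Kwame does not control Everline.
After the purchase, Kwame holds 92% of Everline directly, and Farida's stake falls to 8%.
Kwame holds 92% of Everline, so Kwame controls Everline.
Kwame did not control Everline before and does after, so the clause is triggered.

Yes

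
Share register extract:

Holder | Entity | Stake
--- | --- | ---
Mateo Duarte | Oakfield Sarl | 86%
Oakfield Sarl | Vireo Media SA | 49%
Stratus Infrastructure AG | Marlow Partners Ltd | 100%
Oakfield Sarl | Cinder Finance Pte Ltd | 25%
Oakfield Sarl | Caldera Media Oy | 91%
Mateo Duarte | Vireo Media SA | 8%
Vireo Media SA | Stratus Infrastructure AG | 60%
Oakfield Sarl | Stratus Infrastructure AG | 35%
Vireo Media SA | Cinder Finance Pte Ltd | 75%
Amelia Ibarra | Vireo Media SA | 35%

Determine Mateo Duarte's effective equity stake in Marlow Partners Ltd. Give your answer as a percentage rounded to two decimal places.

60.18%

Mateo reaches Marlow along 3 paths.
Via Oakfield → Vireo → Stratus: 86% × 49% × 60% × 100% = 25.284%.
Via Vireo → Stratus: 8% × 60% × 100% = 4.8%.
Via Oakfield → Stratus: 86% × 35% × 100% = 30.1%.
Total: 25.284% + 4.8% + 30.1% = 60.184%.
Rounded: 60.18%.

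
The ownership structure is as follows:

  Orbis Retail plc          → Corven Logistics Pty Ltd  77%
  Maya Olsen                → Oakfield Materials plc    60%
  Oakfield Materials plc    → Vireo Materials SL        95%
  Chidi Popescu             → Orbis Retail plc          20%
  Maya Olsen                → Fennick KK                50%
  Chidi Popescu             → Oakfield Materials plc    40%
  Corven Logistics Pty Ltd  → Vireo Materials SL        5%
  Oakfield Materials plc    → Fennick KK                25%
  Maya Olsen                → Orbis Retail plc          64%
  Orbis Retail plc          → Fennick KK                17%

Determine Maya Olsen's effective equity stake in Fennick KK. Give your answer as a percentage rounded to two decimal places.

Maya reaches Fennick along 3 paths.
Direct stake: 50% = 50%.
Via Oakfield: 60% × 25% = 15%.
Via Orbis: 64% × 17% = 10.88%.
Total: 50% + 15% + 10.88% = 75.88%.

75.88%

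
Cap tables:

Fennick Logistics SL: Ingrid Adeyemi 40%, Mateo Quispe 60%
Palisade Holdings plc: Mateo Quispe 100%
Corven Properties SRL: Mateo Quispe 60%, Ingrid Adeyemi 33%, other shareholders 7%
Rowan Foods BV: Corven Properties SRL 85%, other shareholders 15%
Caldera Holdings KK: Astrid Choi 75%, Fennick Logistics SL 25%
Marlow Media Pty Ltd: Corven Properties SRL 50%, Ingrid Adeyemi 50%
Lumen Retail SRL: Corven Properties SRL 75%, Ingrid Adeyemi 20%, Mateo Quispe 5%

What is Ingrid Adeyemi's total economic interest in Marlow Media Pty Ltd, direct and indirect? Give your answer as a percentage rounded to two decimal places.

Ingrid reaches Marlow along 2 paths.
Via Corven: 33% × 50% = 16.5%.
Direct stake: 50% = 50%.
Total: 16.5% + 50% = 66.5%.
Rounded: 66.50%.

66.50%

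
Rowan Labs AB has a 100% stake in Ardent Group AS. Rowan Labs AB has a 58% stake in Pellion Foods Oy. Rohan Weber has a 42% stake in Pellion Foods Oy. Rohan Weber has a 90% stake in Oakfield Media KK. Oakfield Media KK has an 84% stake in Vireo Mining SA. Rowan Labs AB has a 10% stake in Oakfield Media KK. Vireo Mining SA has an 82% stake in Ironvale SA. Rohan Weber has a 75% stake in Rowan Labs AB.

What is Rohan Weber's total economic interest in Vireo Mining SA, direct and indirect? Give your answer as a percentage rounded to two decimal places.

Rohan reaches Vireo along 2 paths.
Via Rowan → Oakfield: 75% × 10% × 84% = 6.3%.
Via Oakfield: 90% × 84% = 75.6%.
Total: 6.3% + 75.6% = 81.9%.
Rounded: 81.90%.

81.90%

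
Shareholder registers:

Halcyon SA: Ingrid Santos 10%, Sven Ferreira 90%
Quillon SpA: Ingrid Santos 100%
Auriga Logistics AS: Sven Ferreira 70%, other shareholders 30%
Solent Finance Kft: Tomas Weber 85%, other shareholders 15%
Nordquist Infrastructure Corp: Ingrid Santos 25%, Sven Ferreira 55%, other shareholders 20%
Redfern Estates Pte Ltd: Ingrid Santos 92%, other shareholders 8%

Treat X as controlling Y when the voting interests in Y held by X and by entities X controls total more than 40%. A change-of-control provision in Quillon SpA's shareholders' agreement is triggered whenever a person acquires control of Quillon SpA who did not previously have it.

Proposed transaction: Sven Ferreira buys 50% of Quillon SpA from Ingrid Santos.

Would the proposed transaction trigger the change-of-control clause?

The purchase adds only to Sven's holdings (Ingrid's stake shrinks), so Sven is the only person who could newly come to control Quillon.
Sven holds 90% of Halcyon, so Sven controls Halcyon.
Sven holds 70% of Auriga, so Sven controls Auriga.
Sven holds 55% of Nordquist, so Sven controls Nordquist.
Neither Sven nor any entity Sven controls holds any voting interest in Quillon.
So before the transaction, Sven does not control Quillon.
After the purchase, Sven holds 50% of Quillon directly, and Ingrid's stake falls to 50%.
Sven holds 50% of Quillon, so Sven controls Quillon.
Sven did not control Quillon before and does after, so the clause is triggered.

Yes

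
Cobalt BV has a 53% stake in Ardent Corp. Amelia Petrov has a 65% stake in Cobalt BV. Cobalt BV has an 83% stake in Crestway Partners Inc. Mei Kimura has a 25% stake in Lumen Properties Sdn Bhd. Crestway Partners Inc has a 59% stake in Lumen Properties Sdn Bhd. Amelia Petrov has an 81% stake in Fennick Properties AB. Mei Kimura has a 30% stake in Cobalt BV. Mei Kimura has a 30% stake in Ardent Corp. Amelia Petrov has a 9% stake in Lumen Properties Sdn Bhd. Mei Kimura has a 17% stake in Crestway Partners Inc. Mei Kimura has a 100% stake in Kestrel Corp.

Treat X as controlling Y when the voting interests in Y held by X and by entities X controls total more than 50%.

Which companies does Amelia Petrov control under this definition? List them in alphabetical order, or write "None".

Ardent Corp, Cobalt BV, Crestway Partners Inc, Fennick Properties AB, Lumen Properties Sdn Bhd

Amelia holds 65% of Cobalt, so Amelia controls Cobalt.
Amelia holds 81% of Fennick, so Amelia controls Fennick.
Cobalt holds 83% of Crestway, so Amelia controls Crestway.
Cobalt holds 53% of Ardent, so Amelia controls Ardent.
Crestway and Amelia together hold 59% + 9% = 68% of Lumen, so Amelia controls Lumen.
No other company's threshold is met.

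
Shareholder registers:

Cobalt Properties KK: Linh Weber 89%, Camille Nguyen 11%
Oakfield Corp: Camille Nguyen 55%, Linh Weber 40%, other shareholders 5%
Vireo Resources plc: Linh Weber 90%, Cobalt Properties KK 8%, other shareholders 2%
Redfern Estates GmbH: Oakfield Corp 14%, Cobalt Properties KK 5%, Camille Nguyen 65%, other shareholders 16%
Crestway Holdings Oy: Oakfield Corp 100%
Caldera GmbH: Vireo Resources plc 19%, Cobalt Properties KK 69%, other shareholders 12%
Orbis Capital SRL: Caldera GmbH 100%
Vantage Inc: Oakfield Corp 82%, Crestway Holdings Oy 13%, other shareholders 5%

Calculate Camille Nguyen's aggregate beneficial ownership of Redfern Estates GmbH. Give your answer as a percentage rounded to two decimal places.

73.25%

Camille reaches Redfern along 3 paths.
Via Oakfield: 55% × 14% = 7.7%.
Via Cobalt: 11% × 5% = 0.55%.
Direct stake: 65% = 65%.
Total: 7.7% + 0.55% + 65% = 73.25%.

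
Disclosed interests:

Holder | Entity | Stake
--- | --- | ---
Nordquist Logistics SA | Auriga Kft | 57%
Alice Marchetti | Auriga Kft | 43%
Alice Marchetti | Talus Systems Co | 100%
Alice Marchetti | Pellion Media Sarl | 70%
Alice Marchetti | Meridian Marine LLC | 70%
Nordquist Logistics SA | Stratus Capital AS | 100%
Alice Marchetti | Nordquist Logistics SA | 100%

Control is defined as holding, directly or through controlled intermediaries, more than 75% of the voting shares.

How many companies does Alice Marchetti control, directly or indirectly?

Alice holds 100% of Nordquist, so Alice controls Nordquist.
Nordquist and Alice together hold 57% + 43% = 100% of Auriga, so Alice controls Auriga.
Nordquist holds 100% of Stratus, so Alice controls Stratus.
Alice holds 100% of Talus, so Alice controls Talus.
No other company's threshold is met.
Alice controls 4 companies.

4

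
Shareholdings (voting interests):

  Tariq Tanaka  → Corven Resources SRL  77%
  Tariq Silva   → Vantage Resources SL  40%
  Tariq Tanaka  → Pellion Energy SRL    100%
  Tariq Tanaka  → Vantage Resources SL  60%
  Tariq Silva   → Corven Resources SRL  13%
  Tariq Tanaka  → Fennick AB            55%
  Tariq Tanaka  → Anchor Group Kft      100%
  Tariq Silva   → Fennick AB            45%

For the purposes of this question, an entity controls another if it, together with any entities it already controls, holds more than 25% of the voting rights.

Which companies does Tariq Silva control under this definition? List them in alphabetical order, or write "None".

Tariq Silva holds 45% of Fennick, so Tariq Silva controls Fennick.
Tariq Silva holds 40% of Vantage, so Tariq Silva controls Vantage.
No other company's threshold is met.

Fennick AB, Vantage Resources SL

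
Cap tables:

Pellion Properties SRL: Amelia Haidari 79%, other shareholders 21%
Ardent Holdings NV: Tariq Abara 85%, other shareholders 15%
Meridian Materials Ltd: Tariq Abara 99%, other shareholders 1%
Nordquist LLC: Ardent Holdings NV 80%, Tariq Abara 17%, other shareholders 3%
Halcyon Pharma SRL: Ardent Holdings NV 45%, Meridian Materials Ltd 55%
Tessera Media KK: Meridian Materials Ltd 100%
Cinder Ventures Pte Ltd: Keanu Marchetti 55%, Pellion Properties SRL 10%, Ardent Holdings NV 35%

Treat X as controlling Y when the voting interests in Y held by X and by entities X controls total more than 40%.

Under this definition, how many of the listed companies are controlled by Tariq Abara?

Tariq holds 85% of Ardent, so Tariq controls Ardent.
Tariq holds 99% of Meridian, so Tariq controls Meridian.
Ardent and Tariq together hold 80% + 17% = 97% of Nordquist, so Tariq controls Nordquist.
Ardent and Meridian together hold 45% + 55% = 100% of Halcyon, so Tariq controls Halcyon.
Meridian holds 100% of Tessera, so Tariq controls Tessera.
No other company's threshold is met.
Tariq controls 5 companies.

5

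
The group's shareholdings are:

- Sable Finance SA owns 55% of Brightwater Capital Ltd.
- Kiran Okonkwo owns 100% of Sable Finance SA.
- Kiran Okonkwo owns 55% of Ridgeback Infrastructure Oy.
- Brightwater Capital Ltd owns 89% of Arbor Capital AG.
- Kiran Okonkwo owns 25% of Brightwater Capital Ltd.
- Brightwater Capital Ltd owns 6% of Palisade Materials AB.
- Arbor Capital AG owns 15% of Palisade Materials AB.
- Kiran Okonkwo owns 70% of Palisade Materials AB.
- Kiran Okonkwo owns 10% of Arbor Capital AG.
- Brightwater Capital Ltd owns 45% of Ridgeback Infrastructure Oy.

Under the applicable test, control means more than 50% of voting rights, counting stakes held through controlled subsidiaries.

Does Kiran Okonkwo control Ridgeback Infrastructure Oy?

Yes

Kiran holds 100% of Sable, so Kiran controls Sable.
Sable and Kiran together hold 55% + 25% = 80% of Brightwater, so Kiran controls Brightwater.
Kiran and Brightwater together hold 55% + 45% = 100% of Ridgeback, so Kiran controls Ridgeback.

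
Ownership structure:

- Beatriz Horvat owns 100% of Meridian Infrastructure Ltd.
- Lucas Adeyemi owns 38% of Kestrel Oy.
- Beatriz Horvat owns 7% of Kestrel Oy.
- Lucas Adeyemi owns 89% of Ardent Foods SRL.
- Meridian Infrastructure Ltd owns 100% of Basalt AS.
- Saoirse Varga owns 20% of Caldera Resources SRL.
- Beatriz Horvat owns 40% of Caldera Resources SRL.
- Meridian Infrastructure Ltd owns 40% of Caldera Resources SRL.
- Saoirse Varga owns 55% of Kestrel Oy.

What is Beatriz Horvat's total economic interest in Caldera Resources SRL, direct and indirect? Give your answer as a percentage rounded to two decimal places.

80.00%

Beatriz reaches Caldera along 2 paths.
Direct stake: 40% = 40%.
Via Meridian: 100% × 40% = 40%.
Total: 40% + 40% = 80%.
Rounded: 80.00%.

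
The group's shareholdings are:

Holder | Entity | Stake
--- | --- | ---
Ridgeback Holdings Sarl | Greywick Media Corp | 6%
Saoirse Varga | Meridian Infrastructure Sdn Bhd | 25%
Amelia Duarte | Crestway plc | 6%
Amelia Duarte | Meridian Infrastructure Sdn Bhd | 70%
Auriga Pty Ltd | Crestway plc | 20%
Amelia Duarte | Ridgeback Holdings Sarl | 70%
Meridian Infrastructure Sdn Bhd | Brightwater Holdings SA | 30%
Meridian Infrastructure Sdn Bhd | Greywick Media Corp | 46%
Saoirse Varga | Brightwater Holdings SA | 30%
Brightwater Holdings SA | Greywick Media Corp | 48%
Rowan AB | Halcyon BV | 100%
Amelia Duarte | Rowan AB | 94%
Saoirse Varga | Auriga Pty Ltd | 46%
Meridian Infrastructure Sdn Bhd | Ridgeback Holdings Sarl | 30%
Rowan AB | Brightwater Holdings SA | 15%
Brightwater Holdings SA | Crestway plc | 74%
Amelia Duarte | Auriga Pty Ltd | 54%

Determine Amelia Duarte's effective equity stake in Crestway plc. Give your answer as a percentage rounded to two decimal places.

Amelia reaches Crestway along 4 paths.
Via Meridian → Brightwater: 70% × 30% × 74% = 15.54%.
Via Rowan → Brightwater: 94% × 15% × 74% = 10.434%.
Via Auriga: 54% × 20% = 10.8%.
Direct stake: 6% = 6%.
Total: 15.54% + 10.434% + 10.8% + 6% = 42.774%.
Rounded: 42.77%.

42.77%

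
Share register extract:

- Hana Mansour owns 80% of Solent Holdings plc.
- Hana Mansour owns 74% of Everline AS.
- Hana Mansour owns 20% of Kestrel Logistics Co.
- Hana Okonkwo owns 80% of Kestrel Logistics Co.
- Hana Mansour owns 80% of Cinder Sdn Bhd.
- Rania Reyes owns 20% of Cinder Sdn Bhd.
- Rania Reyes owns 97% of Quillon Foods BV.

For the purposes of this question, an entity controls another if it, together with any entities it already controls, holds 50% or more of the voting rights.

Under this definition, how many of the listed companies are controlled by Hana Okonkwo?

Hana Okonkwo holds 80% of Kestrel, so Hana Okonkwo controls Kestrel.
No other company's threshold is met.
Hana Okonkwo controls 1 company.

1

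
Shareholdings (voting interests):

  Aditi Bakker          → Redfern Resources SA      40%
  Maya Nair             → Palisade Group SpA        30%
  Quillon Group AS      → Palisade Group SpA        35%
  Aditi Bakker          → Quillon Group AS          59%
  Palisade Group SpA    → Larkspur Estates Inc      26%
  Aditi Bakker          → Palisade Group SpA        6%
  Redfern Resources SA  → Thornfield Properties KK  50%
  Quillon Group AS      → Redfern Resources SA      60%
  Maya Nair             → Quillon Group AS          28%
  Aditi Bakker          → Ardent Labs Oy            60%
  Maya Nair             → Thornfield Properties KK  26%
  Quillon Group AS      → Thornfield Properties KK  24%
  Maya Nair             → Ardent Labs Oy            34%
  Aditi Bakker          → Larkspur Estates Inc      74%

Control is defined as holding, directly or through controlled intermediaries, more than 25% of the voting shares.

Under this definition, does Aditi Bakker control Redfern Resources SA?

Yes

Aditi holds 59% of Quillon, so Aditi controls Quillon.
Aditi and Quillon together hold 40% + 60% = 100% of Redfern, so Aditi controls Redfern.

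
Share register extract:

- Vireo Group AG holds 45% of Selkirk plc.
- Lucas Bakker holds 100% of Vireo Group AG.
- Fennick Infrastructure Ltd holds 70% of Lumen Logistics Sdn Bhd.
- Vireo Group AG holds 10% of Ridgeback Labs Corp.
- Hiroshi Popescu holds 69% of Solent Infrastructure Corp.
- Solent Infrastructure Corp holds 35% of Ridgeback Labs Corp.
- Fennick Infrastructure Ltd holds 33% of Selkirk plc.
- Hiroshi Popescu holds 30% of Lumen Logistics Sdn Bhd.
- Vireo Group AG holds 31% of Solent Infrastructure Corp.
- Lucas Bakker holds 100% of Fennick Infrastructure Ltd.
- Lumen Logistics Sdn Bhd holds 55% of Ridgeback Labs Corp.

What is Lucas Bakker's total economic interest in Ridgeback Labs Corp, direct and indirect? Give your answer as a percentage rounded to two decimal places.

59.35%

Lucas reaches Ridgeback along 3 paths.
Via Vireo → Solent: 100% × 31% × 35% = 10.85%.
Via Fennick → Lumen: 100% × 70% × 55% = 38.5%.
Via Vireo: 100% × 10% = 10%.
Total: 10.85% + 38.5% + 10% = 59.35%.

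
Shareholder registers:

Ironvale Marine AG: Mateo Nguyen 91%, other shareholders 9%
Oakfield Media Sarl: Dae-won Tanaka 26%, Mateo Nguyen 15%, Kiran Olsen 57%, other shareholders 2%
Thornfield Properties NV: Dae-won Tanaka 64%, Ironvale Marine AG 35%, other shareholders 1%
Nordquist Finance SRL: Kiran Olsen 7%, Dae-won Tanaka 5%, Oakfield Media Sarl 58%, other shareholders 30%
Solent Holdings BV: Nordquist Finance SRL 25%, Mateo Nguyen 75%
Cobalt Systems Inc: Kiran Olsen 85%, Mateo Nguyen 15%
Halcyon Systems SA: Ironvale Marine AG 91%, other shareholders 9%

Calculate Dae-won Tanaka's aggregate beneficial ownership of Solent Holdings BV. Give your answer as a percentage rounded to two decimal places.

5.02%

Dae-won reaches Solent along 2 paths.
Via Nordquist: 5% × 25% = 1.25%.
Via Oakfield → Nordquist: 26% × 58% × 25% = 3.77%.
Total: 1.25% + 3.77% = 5.02%.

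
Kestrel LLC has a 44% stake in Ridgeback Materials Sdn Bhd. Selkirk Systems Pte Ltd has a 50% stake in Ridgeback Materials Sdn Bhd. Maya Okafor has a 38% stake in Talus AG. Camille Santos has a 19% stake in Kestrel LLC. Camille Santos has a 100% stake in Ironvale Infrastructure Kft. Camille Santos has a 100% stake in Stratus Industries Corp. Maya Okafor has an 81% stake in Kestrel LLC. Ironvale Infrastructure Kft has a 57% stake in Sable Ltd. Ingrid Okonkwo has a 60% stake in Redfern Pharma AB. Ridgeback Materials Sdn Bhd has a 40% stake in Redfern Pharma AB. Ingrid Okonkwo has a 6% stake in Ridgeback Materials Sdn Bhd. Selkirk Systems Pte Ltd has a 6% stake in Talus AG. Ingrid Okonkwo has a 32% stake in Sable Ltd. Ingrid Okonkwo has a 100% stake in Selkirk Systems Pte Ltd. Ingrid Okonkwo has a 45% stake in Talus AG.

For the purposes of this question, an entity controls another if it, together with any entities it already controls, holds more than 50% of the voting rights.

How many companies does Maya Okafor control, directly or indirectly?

Maya holds 81% of Kestrel, so Maya controls Kestrel.
No other company's threshold is met.
Maya controls 1 company.

1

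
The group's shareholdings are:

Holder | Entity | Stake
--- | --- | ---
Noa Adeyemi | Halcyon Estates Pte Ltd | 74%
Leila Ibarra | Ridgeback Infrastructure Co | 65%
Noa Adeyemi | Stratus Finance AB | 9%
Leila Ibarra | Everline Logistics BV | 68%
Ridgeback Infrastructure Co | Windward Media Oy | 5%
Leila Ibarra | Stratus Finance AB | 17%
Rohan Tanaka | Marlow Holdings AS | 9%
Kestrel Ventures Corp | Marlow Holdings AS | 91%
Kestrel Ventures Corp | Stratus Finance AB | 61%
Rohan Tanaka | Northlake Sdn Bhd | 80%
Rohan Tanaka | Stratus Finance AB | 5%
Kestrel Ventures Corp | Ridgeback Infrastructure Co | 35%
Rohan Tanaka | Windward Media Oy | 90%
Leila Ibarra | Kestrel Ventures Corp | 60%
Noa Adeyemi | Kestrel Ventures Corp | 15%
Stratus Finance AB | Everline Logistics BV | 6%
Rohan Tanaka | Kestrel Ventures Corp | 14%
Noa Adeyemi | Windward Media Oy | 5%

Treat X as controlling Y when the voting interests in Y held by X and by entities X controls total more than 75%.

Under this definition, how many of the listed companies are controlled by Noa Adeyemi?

0

Noa's largest direct stake is 74% in Halcyon, which does not meet the threshold.
Noa controls 0 companies.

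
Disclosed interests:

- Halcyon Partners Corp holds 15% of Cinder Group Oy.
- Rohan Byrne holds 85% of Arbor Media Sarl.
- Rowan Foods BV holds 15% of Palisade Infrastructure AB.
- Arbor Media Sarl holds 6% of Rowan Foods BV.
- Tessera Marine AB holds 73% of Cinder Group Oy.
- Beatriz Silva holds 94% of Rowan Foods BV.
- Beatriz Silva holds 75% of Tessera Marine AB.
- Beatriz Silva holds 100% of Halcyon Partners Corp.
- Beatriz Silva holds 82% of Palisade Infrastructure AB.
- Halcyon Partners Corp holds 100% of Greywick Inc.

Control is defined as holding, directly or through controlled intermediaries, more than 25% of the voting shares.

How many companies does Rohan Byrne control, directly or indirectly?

Rohan holds 85% of Arbor, so Rohan controls Arbor.
No other company's threshold is met.
Rohan controls 1 company.

1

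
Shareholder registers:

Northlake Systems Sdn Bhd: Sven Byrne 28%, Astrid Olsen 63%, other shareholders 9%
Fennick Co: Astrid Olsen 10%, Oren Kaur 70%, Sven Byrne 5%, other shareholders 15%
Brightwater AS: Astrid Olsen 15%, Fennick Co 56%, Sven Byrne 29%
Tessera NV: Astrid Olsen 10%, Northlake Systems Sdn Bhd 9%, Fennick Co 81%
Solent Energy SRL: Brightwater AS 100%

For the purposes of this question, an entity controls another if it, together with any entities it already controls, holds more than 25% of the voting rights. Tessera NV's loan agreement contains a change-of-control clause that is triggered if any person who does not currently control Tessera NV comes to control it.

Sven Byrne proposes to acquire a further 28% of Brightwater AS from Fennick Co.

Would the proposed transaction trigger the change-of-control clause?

No

The purchase adds only to Sven's holdings (Fennick's stake shrinks), so Sven is the only person who could newly come to control Tessera.
Sven holds 28% of Northlake, so Sven controls Northlake.
Sven holds 29% of Brightwater, so Sven controls Brightwater.
Brightwater holds 100% of Solent, so Sven controls Solent.
In Tessera, Sven's side holds only 9%, not > 25%.
So before the transaction, Sven does not control Tessera.
After the purchase, Sven's direct stake in Brightwater rises to 29% + 28% = 57%, and Fennick's stake falls to 28%.
Sven holds 57% of Brightwater, so Sven controls Brightwater.
After the transaction, Sven's side holds 9% of Tessera, not > 25%, so Sven still does not control Tessera.
No new person acquires control, so the clause is not triggered.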